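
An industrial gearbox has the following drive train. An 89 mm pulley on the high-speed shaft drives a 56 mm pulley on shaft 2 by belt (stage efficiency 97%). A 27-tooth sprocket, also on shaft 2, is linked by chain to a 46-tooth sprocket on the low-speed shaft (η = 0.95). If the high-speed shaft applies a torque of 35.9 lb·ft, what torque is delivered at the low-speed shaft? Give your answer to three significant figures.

35.5 lb·ft

After the belt (56/89): 35.9 × 0.62921 × 0.97 = 21.911 lb·ft
After the chain (46/27): 21.911 × 1.7037 × 0.95 = 35.464 lb·ft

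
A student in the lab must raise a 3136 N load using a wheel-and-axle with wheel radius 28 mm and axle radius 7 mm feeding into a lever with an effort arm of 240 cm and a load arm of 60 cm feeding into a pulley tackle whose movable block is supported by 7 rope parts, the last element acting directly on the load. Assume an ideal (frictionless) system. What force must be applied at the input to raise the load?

28 N

Wheel-and-axle MA = R/r = 28/7 = 4.
Lever MA = effort arm / load arm = 240/60 = 4.
Block-and-tackle MA = number of supporting rope parts = 7.
Combined ideal MA = 4 × 4 × 7 = 112.
Effort = load / MA = 3136 / 112 = 28 N.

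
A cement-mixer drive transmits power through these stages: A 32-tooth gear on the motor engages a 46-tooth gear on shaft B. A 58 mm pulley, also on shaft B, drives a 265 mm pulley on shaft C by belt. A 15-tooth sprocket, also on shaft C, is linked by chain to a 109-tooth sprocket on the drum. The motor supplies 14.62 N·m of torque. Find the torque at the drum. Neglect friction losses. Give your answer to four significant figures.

697.8 N·m

Gear mesh: ratio = 46/32 = 1.4375; torque at shaft B = 14.62 × 1.4375 = 21.016 N·m.
Belt: ratio = 265/58 = 4.569; torque at shaft C = 21.016 × 4.569 = 96.023 N·m.
Chain: ratio = 109/15 = 7.2667; torque at the drum = 96.023 × 7.2667 = 697.76 N·m.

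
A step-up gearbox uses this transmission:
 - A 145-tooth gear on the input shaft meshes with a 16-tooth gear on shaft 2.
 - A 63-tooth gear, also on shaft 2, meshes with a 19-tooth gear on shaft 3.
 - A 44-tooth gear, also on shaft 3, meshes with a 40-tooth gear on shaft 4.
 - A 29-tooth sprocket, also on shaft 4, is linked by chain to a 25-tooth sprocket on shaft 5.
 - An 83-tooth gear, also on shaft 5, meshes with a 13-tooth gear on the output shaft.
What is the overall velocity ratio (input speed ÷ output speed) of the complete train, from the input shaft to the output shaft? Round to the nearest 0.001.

0.004

Each stage contributes driven/driver: gear mesh 16/145 = 0.11034, gear mesh 19/63 = 0.30159, gear mesh 40/44 = 0.90909, chain 25/29 = 0.86207, gear mesh 13/83 = 0.15663.
Overall: 0.11034 × 0.30159 × 0.90909 × 0.86207 × 0.15663 = 0.0040849.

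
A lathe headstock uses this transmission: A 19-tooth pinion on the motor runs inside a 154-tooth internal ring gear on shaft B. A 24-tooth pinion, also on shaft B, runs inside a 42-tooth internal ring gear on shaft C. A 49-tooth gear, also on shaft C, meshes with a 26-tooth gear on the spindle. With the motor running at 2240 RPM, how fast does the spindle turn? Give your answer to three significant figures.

298 RPM

Internal gear: ratio = 154/19 = 8.1053, so shaft B turns at 2240 / 8.1053 = 276.36 RPM.
Internal gear: ratio = 42/24 = 1.75, so shaft C turns at 276.36 / 1.75 = 157.92 RPM.
Gear mesh: ratio = 26/49 = 0.53061, so the spindle turns at 157.92 / 0.53061 = 297.62 RPM.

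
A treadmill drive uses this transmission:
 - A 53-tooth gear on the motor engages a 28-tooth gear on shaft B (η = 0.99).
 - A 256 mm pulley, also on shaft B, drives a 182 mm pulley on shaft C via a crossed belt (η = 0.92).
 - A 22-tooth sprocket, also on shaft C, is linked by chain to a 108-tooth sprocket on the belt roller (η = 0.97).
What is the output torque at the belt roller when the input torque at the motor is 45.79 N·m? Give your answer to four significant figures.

Gear mesh: ratio = 28/53 = 0.5283; torque at shaft B = 45.79 × 0.5283 × 0.99 = 23.949 N·m.
Belt: ratio = 182/256 = 0.71094; torque at shaft C = 23.949 × 0.71094 × 0.92 = 15.664 N·m.
Chain: ratio = 108/22 = 4.9091; torque at the belt roller = 15.664 × 4.9091 × 0.97 = 74.59 N·m.

74.59 N·m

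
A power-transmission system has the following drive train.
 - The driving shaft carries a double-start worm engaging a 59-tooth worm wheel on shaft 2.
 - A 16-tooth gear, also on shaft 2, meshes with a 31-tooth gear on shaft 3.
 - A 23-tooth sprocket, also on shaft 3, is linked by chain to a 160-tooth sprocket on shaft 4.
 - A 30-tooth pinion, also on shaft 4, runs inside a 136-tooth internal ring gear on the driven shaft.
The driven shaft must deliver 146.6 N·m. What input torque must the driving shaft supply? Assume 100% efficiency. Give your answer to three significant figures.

0.0813 N·m

Overall ratio R = 29.5 × 1.9375 × 6.9565 × 4.5333 = 1802.5.
Input torque = output torque / R = 146.6 / 1802.5 = 0.081332 N·m.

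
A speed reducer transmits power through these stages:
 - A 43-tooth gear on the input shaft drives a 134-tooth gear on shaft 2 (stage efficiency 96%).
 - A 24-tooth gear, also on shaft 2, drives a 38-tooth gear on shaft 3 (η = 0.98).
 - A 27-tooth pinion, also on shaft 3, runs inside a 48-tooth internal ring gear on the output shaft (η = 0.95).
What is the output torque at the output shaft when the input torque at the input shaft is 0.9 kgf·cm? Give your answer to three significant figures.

gear mesh 134/43 = 3.1163 → τ = 0.9·3.1163·0.96 = 2.6925 kgf·cm
gear mesh 38/24 = 1.5833 → τ = 2.6925·1.5833·0.98 = 4.1778 kgf·cm
internal gear 48/27 = 1.7778 → τ = 4.1778·1.7778·0.95 = 7.0559 kgf·cm

7.06 kgf·cm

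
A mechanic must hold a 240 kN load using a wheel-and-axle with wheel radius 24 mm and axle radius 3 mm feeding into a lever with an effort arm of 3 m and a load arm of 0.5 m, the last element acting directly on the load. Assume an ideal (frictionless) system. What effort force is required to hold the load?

Wheel-and-axle MA = R/r = 24/3 = 8.
Lever MA = effort arm / load arm = 3/0.5 = 6.
Combined ideal MA = 8 × 6 = 48.
Effort = load / MA = 240 / 48 = 5 kN.

5 kN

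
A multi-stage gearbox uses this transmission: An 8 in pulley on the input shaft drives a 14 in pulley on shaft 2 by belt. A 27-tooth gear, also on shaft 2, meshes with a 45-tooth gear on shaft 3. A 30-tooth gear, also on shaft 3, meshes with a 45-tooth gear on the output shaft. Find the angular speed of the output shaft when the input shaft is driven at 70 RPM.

the input shaft → shaft 2 (belt, 14/8): 70 ÷ 1.75 = 40 RPM
shaft 2 → shaft 3 (gear mesh, 45/27): 40 ÷ 1.6667 = 24 RPM
shaft 3 → the output shaft (gear mesh, 45/30): 24 ÷ 1.5 = 16 RPM

16 RPM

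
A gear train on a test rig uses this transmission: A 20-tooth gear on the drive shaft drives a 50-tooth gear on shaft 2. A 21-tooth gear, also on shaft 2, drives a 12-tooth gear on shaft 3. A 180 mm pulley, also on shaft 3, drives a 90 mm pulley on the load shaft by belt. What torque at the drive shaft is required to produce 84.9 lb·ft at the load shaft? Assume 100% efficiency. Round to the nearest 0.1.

118.9 lb·ft

Overall ratio R = 2.5 × 0.57143 × 0.5 = 0.71429.
Input torque = output torque / R = 84.9 / 0.71429 = 118.86 lb·ft.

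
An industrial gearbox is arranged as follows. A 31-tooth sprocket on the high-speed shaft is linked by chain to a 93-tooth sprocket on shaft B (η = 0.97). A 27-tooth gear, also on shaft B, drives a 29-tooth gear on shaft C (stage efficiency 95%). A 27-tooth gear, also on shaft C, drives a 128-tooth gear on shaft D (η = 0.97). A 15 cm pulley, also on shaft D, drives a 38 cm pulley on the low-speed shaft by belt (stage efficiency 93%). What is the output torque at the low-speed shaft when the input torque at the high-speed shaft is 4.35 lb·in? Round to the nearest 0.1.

139.9 lb·in

After the chain (93/31): 4.35 × 3 × 0.97 = 12.658 lb·in
After the gear mesh (29/27): 12.658 × 1.0741 × 0.95 = 12.916 lb·in
After the gear mesh (128/27): 12.916 × 4.7407 × 0.97 = 59.396 lb·in
After the belt (38/15): 59.396 × 2.5333 × 0.93 = 139.94 lb·in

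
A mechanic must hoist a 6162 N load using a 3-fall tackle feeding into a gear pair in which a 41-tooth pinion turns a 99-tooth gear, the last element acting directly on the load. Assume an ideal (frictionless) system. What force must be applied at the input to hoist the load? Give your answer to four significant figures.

Block-and-tackle MA = number of supporting rope parts = 3.
Gear pair MA = 99/41 = 2.4146.
Combined ideal MA = 3 × 2.4146 = 7.2439.
Effort = load / MA = 6162 / 7.2439 = 850.65 N.

850.6 N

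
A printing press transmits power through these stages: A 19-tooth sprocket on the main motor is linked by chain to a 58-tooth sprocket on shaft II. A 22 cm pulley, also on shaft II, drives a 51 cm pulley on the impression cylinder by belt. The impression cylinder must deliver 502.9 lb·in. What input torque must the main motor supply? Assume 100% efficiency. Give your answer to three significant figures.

71.1 lb·in

Overall ratio R = 3.0526 × 2.3182 = 7.0766.
Input torque = output torque / R = 502.9 / 7.0766 = 71.066 lb·in.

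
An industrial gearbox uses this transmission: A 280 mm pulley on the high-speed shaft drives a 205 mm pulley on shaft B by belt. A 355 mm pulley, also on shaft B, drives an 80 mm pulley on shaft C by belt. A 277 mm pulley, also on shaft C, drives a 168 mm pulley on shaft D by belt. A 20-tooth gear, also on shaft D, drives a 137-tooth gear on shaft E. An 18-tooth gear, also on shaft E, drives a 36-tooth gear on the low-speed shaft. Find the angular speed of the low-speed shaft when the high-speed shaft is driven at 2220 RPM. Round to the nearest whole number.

1619 RPM

belt 205/280 = 0.73214 → 2220/0.73214 = 3032.2 RPM
belt 80/355 = 0.22535 → 3032.2/0.22535 = 13455 RPM
belt 168/277 = 0.6065 → 13455/0.6065 = 22185 RPM
gear mesh 137/20 = 6.85 → 22185/6.85 = 3238.7 RPM
gear mesh 36/18 = 2 → 3238.7/2 = 1619.4 RPM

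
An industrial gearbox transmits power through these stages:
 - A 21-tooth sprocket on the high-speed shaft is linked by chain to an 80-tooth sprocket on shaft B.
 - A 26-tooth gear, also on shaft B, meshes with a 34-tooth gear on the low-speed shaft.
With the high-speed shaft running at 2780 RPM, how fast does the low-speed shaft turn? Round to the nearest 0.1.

558.0 RPM

Chain: ratio = 80/21 = 3.8095, so shaft B turns at 2780 / 3.8095 = 729.75 RPM.
Gear mesh: ratio = 34/26 = 1.3077, so the low-speed shaft turns at 729.75 / 1.3077 = 558.04 RPM.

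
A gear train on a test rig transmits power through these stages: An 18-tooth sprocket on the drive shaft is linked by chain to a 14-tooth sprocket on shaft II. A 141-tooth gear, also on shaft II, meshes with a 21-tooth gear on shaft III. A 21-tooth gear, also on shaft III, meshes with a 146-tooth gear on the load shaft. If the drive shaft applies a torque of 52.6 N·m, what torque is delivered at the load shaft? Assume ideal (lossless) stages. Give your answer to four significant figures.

chain 14/18 = 0.77778 → τ = 52.6·0.77778 = 40.911 N·m
gear mesh 21/141 = 0.14894 → τ = 40.911·0.14894 = 6.0931 N·m
gear mesh 146/21 = 6.9524 → τ = 6.0931·6.9524 = 42.362 N·m

42.36 N·m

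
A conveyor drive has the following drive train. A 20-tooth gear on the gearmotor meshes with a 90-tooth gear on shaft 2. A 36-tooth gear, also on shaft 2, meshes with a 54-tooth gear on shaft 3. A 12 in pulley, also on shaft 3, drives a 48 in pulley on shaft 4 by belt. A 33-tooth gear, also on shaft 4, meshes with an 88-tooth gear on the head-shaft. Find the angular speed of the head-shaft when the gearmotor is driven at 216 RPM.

3 RPM

Gear mesh: ratio = 90/20 = 4.5, so shaft 2 turns at 216 / 4.5 = 48 RPM.
Gear mesh: ratio = 54/36 = 1.5, so shaft 3 turns at 48 / 1.5 = 32 RPM.
Belt: ratio = 48/12 = 4, so shaft 4 turns at 32 / 4 = 8 RPM.
Gear mesh: ratio = 88/33 = 2.6667, so the head-shaft turns at 8 / 2.6667 = 3 RPM.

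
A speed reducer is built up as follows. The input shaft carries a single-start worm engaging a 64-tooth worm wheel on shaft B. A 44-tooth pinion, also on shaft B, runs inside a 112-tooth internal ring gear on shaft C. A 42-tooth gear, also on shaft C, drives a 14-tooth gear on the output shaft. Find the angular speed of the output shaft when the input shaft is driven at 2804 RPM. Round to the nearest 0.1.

51.6 RPM

Worm: ratio = 64/1 = 64, so shaft B turns at 2804 / 64 = 43.812 RPM.
Internal gear: ratio = 112/44 = 2.5455, so shaft C turns at 43.812 / 2.5455 = 17.212 RPM.
Gear mesh: ratio = 14/42 = 0.33333, so the output shaft turns at 17.212 / 0.33333 = 51.636 RPM.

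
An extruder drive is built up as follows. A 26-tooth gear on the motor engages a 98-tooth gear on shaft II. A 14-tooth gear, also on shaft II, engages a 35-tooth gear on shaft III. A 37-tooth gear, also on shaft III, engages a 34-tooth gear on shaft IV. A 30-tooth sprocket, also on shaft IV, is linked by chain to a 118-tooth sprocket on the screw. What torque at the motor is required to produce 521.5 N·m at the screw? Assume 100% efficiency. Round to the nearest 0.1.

15.3 N·m

Overall ratio R = 3.7692 × 2.5 × 0.91892 × 3.9333 = 34.059.
Input torque = output torque / R = 521.5 / 34.059 = 15.312 N·m.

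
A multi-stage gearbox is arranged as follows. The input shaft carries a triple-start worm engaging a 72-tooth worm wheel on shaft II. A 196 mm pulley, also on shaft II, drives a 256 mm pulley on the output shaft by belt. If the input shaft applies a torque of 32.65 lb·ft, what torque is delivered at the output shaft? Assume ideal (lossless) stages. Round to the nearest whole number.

Worm: ratio = 72/3 = 24; torque at shaft II = 32.65 × 24 = 783.6 lb·ft.
Belt: ratio = 256/196 = 1.3061; torque at the output shaft = 783.6 × 1.3061 = 1023.5 lb·ft.

1023 lb·ft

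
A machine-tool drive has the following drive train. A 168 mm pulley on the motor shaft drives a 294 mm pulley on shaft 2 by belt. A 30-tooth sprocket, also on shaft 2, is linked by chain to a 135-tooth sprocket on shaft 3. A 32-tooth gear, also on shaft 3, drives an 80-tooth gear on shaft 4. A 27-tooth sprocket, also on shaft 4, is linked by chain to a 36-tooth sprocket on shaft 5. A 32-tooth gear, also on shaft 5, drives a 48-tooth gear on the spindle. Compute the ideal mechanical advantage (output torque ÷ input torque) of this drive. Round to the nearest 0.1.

39.4

Each stage contributes driven/driver: belt 294/168 = 1.75, chain 135/30 = 4.5, gear mesh 80/32 = 2.5, chain 36/27 = 1.3333, gear mesh 48/32 = 1.5.
Overall: 1.75 × 4.5 × 2.5 × 1.3333 × 1.5 = 39.375.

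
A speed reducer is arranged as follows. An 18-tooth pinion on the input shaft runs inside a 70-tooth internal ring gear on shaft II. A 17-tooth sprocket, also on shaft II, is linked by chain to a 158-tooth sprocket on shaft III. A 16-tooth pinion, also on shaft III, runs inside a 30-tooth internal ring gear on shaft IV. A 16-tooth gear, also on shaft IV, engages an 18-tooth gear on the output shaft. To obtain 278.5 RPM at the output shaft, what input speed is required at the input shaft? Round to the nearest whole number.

21233 RPM

Overall ratio R = 3.8889 × 9.2941 × 1.875 × 1.125 = 76.241.
Required input speed = output speed × R = 278.5 × 76.241 = 21233 RPM.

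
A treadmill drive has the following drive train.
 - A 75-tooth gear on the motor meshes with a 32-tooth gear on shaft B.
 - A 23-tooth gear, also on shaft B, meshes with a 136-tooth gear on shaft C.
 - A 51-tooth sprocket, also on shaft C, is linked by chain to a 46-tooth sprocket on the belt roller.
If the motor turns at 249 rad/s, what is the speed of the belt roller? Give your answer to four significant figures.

the motor → shaft B (gear mesh, 32/75): 249 ÷ 0.42667 = 583.59 rad/s
shaft B → shaft C (gear mesh, 136/23): 583.59 ÷ 5.913 = 98.696 rad/s
shaft C → the belt roller (chain, 46/51): 98.696 ÷ 0.90196 = 109.42 rad/s

109.4 rad/s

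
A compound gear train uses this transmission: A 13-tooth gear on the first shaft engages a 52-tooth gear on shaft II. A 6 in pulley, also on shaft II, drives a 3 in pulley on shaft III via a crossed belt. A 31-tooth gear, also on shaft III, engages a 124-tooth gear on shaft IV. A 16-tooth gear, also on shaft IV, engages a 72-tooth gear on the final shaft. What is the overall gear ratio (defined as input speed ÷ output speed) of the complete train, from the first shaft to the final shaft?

Each stage contributes driven/driver: gear mesh 52/13 = 4, belt 3/6 = 0.5, gear mesh 124/31 = 4, gear mesh 72/16 = 4.5.
Overall: 4 × 0.5 × 4 × 4.5 = 36.

36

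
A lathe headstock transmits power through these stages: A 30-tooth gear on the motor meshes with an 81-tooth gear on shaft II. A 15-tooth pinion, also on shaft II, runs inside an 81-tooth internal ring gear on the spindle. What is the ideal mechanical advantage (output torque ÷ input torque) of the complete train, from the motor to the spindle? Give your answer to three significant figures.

Each stage contributes driven/driver: gear mesh 81/30 = 2.7, internal gear 81/15 = 5.4.
Overall: 2.7 × 5.4 = 14.58.

14.6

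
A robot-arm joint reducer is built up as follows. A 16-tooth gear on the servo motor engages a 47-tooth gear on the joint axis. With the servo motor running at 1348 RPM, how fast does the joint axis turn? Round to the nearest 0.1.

458.9 RPM

the servo motor → the joint axis (gear mesh, 47/16): 1348 ÷ 2.9375 = 458.89 RPM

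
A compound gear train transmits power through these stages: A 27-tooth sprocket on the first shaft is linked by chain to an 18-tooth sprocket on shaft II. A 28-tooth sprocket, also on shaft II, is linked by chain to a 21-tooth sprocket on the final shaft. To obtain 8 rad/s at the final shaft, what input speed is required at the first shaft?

4 rad/s

Overall ratio R = 0.66667 × 0.75 = 0.5.
Required input speed = output speed × R = 8 × 0.5 = 4 rad/s.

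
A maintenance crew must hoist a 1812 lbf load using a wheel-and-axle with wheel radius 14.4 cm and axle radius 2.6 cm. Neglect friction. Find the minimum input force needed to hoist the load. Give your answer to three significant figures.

327 lbf

Wheel-and-axle MA = R/r = 14.4/2.6 = 5.5385.
Effort = load / MA = 1812 / 5.5385 = 327.17 lbf.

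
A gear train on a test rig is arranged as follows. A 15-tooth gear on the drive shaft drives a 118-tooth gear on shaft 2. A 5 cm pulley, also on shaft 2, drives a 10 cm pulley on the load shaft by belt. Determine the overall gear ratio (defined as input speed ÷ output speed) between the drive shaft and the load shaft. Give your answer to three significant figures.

15.7

Each stage contributes driven/driver: gear mesh 118/15 = 7.8667, belt 10/5 = 2.
Overall: 7.8667 × 2 = 15.733.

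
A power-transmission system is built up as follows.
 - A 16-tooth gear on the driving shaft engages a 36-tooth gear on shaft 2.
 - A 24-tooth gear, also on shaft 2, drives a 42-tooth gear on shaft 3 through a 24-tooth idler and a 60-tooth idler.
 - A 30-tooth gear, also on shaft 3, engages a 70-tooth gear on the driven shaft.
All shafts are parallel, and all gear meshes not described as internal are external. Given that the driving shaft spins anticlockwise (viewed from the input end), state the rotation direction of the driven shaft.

clockwise

the driving shaft → shaft 2: external mesh, 1 reversal → CW.
shaft 2 → shaft 3: driver → idler → idler → driven is 3 external meshes, 3 reversals → CCW.
shaft 3 → the driven shaft: external mesh, 1 reversal → CW.
5 reversals in total — an odd number — so the driven shaft turns opposite to the driving shaft.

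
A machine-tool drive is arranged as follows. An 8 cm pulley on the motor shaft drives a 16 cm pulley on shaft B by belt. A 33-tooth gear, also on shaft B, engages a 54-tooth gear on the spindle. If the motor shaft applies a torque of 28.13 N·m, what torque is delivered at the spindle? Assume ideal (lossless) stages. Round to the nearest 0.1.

92.1 N·m

After the belt (16/8): 28.13 × 2 = 56.26 N·m
After the gear mesh (54/33): 56.26 × 1.6364 = 92.062 N·m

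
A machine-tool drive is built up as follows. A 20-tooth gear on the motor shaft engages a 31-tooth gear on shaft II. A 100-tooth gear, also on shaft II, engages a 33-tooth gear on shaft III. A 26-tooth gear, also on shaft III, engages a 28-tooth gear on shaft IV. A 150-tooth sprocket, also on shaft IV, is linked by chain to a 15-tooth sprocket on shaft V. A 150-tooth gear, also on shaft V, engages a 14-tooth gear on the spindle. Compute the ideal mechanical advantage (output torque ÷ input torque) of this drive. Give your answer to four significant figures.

0.005141

Each stage contributes driven/driver: gear mesh 31/20 = 1.55, gear mesh 33/100 = 0.33, gear mesh 28/26 = 1.0769, chain 15/150 = 0.1, gear mesh 14/150 = 0.093333.
Overall: 1.55 × 0.33 × 1.0769 × 0.1 × 0.093333 = 0.0051412.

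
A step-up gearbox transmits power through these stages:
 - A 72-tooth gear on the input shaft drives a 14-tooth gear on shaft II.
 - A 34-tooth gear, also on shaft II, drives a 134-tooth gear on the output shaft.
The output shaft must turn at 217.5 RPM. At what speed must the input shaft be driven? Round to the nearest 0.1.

166.7 RPM

Overall ratio R = 0.19444 × 3.9412 = 0.76634.
Required input speed = output speed × R = 217.5 × 0.76634 = 166.68 RPM.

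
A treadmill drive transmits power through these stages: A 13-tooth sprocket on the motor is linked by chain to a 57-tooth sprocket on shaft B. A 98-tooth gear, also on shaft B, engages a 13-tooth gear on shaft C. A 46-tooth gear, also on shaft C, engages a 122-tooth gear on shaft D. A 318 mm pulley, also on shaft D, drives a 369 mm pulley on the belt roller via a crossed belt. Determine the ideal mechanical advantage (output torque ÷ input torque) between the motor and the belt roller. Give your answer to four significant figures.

1.790

Each stage contributes driven/driver: chain 57/13 = 4.3846, gear mesh 13/98 = 0.13265, gear mesh 122/46 = 2.6522, belt 369/318 = 1.1604.
Overall: 4.3846 × 0.13265 × 2.6522 × 1.1604 = 1.79.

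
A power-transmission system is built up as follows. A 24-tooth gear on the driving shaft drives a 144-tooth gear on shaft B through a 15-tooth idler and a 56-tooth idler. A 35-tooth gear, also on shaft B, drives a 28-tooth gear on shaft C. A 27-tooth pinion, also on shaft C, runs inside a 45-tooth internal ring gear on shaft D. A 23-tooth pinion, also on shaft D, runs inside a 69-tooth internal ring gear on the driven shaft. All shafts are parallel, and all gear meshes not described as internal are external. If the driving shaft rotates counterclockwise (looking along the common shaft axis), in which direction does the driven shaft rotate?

counterclockwise

the driving shaft → shaft B: driver → idler → idler → driven is 3 external meshes, 3 reversals → CW.
shaft B → shaft C: external mesh, 1 reversal → CCW.
shaft C → shaft D: internal mesh, same direction → CCW.
shaft D → the driven shaft: internal mesh, same direction → CCW.
4 reversals in total — an even number — so the driven shaft turns the same way as the driving shaft.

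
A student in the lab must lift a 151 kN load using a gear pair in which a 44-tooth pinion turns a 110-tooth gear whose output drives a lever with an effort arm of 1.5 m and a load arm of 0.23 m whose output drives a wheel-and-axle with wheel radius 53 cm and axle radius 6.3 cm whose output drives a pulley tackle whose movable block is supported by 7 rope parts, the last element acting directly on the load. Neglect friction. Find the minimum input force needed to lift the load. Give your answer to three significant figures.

Gear pair MA = 110/44 = 2.5.
Lever MA = effort arm / load arm = 1.5/0.23 = 6.5217.
Wheel-and-axle MA = R/r = 53/6.3 = 8.4127.
Block-and-tackle MA = number of supporting rope parts = 7.
Combined ideal MA = 2.5 × 6.5217 × 8.4127 × 7 = 960.14.
Effort = load / MA = 151 / 960.14 = 0.15727 kN.

0.157 kN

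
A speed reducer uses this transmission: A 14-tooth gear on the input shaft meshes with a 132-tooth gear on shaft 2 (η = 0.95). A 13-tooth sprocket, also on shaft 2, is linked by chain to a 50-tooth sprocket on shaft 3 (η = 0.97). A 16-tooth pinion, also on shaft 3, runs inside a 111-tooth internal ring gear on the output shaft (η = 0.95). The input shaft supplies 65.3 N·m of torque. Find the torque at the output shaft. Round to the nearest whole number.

14382 N·m

After the gear mesh (132/14): 65.3 × 9.4286 × 0.95 = 584.9 N·m
After the chain (50/13): 584.9 × 3.8462 × 0.97 = 2182.1 N·m
After the internal gear (111/16): 2182.1 × 6.9375 × 0.95 = 14382 N·m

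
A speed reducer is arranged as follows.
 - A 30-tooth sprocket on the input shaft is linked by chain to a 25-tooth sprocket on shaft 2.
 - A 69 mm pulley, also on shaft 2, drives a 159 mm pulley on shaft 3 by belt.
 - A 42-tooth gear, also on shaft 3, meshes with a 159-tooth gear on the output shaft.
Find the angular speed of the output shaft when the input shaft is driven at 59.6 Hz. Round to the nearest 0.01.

8.20 Hz

chain 25/30 = 0.83333 → 59.6/0.83333 = 71.52 Hz
belt 159/69 = 2.3043 → 71.52/2.3043 = 31.037 Hz
gear mesh 159/42 = 3.7857 → 31.037/3.7857 = 8.1984 Hz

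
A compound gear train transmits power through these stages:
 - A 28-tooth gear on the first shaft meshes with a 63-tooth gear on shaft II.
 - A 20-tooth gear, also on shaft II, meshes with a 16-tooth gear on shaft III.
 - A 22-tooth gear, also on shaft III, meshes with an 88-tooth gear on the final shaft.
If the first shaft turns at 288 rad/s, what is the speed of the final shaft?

40 rad/s

Gear mesh: ratio = 63/28 = 2.25, so shaft II turns at 288 / 2.25 = 128 rad/s.
Gear mesh: ratio = 16/20 = 0.8, so shaft III turns at 128 / 0.8 = 160 rad/s.
Gear mesh: ratio = 88/22 = 4, so the final shaft turns at 160 / 4 = 40 rad/s.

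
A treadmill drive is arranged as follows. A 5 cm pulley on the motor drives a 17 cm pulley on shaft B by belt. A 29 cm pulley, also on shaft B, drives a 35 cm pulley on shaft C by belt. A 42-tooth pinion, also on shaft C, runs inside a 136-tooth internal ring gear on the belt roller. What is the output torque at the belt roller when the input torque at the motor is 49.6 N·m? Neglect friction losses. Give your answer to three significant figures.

belt 17/5 = 3.4 → τ = 49.6·3.4 = 168.64 N·m
belt 35/29 = 1.2069 → τ = 168.64·1.2069 = 203.53 N·m
internal gear 136/42 = 3.2381 → τ = 203.53·3.2381 = 659.05 N·m

659 N·m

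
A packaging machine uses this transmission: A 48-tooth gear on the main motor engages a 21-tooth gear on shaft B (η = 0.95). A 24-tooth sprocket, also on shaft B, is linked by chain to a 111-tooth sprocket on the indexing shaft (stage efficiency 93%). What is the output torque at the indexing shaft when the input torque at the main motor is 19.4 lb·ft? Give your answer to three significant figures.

gear mesh 21/48 = 0.4375 → τ = 19.4·0.4375·0.95 = 8.0631 lb·ft
chain 111/24 = 4.625 → τ = 8.0631·4.625·0.93 = 34.682 lb·ft

34.7 lb·ft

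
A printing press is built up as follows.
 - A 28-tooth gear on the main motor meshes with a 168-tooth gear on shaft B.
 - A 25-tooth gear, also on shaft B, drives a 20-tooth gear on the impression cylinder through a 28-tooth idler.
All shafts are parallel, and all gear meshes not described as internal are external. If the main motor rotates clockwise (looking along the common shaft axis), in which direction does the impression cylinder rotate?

the main motor → shaft B: external mesh, 1 reversal → CCW.
shaft B → the impression cylinder: driver → idler → driven is 2 external meshes, 2 reversals → CCW.
3 reversals in total — an odd number — so the impression cylinder turns opposite to the main motor.

counterclockwise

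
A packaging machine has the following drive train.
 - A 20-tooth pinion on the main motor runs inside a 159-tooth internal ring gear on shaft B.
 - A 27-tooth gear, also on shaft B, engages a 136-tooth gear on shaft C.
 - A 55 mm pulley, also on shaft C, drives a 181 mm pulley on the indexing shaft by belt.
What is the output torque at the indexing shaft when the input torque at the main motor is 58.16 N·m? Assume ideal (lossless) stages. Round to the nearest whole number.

7664 N·m

Internal gear: ratio = 159/20 = 7.95; torque at shaft B = 58.16 × 7.95 = 462.37 N·m.
Gear mesh: ratio = 136/27 = 5.037; torque at shaft C = 462.37 × 5.037 = 2329 N·m.
Belt: ratio = 181/55 = 3.2909; torque at the indexing shaft = 2329 × 3.2909 = 7664.5 N·m.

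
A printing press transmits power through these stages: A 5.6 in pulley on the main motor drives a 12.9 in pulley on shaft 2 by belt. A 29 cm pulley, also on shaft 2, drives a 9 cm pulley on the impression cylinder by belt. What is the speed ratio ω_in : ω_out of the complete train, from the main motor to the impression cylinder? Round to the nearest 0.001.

0.715

Each stage contributes driven/driver: belt 12.9/5.6 = 2.3036, belt 9/29 = 0.31034.
Overall: 2.3036 × 0.31034 = 0.7149.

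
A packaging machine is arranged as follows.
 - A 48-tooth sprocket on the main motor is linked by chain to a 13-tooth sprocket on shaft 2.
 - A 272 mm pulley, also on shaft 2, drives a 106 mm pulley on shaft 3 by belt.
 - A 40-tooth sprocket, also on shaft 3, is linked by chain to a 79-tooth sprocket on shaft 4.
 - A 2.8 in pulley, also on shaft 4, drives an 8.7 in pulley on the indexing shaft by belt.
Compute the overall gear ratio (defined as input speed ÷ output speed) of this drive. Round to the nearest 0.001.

0.648

Each stage contributes driven/driver: chain 13/48 = 0.27083, belt 106/272 = 0.38971, chain 79/40 = 1.975, belt 8.7/2.8 = 3.1071.
Overall: 0.27083 × 0.38971 × 1.975 × 3.1071 = 0.64769.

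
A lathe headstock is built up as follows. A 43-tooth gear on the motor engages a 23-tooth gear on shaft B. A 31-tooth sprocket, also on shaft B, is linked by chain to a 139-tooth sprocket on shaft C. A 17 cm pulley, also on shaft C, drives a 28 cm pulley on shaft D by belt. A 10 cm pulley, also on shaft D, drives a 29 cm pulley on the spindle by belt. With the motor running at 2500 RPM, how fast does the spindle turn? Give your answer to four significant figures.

218.2 RPM

the motor → shaft B (gear mesh, 23/43): 2500 ÷ 0.53488 = 4673.9 RPM
shaft B → shaft C (chain, 139/31): 4673.9 ÷ 4.4839 = 1042.4 RPM
shaft C → shaft D (belt, 28/17): 1042.4 ÷ 1.6471 = 632.88 RPM
shaft D → the spindle (belt, 29/10): 632.88 ÷ 2.9 = 218.23 RPM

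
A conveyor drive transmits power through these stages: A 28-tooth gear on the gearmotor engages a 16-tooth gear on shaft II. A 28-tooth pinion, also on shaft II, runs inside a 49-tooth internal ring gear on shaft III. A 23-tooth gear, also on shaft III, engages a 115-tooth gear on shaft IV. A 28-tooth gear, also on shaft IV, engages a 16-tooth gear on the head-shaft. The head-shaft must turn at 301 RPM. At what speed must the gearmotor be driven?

Overall ratio R = 0.57143 × 1.75 × 5 × 0.57143 = 2.8571.
Required input speed = output speed × R = 301 × 2.8571 = 860 RPM.

860 RPM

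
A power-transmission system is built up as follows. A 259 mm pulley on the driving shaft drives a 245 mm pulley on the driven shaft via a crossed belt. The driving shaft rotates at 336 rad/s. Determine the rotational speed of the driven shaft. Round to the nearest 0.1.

the driving shaft → the driven shaft (belt, 245/259): 336 ÷ 0.94595 = 355.2 rad/s

355.2 rad/s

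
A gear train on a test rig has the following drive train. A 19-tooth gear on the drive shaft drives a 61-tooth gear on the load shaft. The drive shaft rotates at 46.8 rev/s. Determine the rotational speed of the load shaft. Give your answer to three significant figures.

Gear mesh: ratio = 61/19 = 3.2105, so the load shaft turns at 46.8 / 3.2105 = 14.577 rev/s.

14.6 rev/s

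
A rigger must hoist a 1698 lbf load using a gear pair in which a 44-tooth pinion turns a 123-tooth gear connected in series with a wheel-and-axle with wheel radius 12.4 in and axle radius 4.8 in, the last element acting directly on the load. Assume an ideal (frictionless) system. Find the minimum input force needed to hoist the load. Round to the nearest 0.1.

Gear pair MA = 123/44 = 2.7955.
Wheel-and-axle MA = R/r = 12.4/4.8 = 2.5833.
Combined ideal MA = 2.7955 × 2.5833 = 7.2216.
Effort = load / MA = 1698 / 7.2216 = 235.13 lbf.

235.1 lbf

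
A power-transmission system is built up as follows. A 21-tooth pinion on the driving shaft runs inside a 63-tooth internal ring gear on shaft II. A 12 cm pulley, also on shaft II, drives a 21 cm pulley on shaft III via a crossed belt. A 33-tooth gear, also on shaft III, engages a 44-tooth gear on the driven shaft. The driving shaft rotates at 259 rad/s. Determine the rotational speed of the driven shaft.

37 rad/s

Internal gear: ratio = 63/21 = 3, so shaft II turns at 259 / 3 = 86.333 rad/s.
Belt: ratio = 21/12 = 1.75, so shaft III turns at 86.333 / 1.75 = 49.333 rad/s.
Gear mesh: ratio = 44/33 = 1.3333, so the driven shaft turns at 49.333 / 1.3333 = 37 rad/s.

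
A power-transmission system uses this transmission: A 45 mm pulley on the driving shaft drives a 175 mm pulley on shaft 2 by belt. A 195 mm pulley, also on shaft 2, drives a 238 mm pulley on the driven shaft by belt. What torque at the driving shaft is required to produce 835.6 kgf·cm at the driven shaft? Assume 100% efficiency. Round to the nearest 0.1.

Overall ratio R = 3.8889 × 1.2205 = 4.7464.
Input torque = output torque / R = 835.6 / 4.7464 = 176.05 kgf·cm.

176.0 kgf·cm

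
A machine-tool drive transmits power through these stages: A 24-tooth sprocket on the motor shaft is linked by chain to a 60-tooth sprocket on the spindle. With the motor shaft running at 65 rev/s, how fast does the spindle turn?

26 rev/s

Chain: ratio = 60/24 = 2.5, so the spindle turns at 65 / 2.5 = 26 rev/s.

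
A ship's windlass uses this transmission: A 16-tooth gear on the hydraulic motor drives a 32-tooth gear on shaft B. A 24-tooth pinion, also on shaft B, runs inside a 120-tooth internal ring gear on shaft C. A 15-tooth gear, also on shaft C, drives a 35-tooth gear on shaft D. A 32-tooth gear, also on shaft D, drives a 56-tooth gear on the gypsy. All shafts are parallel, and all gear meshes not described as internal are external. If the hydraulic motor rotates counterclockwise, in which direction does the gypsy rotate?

the hydraulic motor → shaft B: external mesh, 1 reversal → CW.
shaft B → shaft C: internal mesh, same direction → CW.
shaft C → shaft D: external mesh, 1 reversal → CCW.
shaft D → the gypsy: external mesh, 1 reversal → CW.
3 reversals in total — an odd number — so the gypsy turns opposite to the hydraulic motor.

clockwise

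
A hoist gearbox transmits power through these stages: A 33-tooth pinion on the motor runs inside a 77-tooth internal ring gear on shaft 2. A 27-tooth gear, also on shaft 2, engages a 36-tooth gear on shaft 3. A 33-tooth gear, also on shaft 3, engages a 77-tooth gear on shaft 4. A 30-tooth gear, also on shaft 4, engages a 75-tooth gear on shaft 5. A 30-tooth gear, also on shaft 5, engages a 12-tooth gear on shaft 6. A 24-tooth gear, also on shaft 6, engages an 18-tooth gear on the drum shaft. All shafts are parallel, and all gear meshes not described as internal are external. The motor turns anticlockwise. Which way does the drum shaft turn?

the motor → shaft 2: internal mesh, same direction → CCW.
shaft 2 → shaft 3: external mesh, 1 reversal → CW.
shaft 3 → shaft 4: external mesh, 1 reversal → CCW.
shaft 4 → shaft 5: external mesh, 1 reversal → CW.
shaft 5 → shaft 6: external mesh, 1 reversal → CCW.
shaft 6 → the drum shaft: external mesh, 1 reversal → CW.
5 reversals in total — an odd number — so the drum shaft turns opposite to the motor.

clockwise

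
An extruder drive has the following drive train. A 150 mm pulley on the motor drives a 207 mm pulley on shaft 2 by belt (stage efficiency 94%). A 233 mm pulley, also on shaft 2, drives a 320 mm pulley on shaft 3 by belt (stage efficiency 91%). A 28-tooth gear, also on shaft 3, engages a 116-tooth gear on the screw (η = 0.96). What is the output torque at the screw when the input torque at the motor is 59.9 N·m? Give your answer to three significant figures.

386 N·m

Belt: ratio = 207/150 = 1.38; torque at shaft 2 = 59.9 × 1.38 × 0.94 = 77.702 N·m.
Belt: ratio = 320/233 = 1.3734; torque at shaft 3 = 77.702 × 1.3734 × 0.91 = 97.111 N·m.
Gear mesh: ratio = 116/28 = 4.1429; torque at the screw = 97.111 × 4.1429 × 0.96 = 386.23 N·m.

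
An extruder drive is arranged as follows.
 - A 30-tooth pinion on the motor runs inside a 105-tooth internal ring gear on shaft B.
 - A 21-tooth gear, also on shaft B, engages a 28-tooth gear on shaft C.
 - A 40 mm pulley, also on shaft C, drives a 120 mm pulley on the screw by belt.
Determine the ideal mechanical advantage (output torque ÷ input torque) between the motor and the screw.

Each stage contributes driven/driver: internal gear 105/30 = 3.5, gear mesh 28/21 = 1.3333, belt 120/40 = 3.
Overall: 3.5 × 1.3333 × 3 = 14.

14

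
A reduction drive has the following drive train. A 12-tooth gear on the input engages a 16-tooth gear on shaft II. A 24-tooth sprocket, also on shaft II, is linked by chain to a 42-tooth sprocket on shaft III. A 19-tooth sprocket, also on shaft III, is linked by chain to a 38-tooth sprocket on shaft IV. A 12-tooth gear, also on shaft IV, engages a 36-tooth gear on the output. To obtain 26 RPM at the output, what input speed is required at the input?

Overall ratio R = 1.3333 × 1.75 × 2 × 3 = 14.
Required input speed = output speed × R = 26 × 14 = 364 RPM.

364 RPM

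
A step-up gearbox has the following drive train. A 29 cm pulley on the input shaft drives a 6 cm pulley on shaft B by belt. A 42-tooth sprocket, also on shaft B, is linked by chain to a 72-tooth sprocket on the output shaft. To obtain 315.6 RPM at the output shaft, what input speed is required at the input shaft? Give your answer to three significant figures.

112 RPM

Overall ratio R = 0.2069 × 1.7143 = 0.35468.
Required input speed = output speed × R = 315.6 × 0.35468 = 111.94 RPM.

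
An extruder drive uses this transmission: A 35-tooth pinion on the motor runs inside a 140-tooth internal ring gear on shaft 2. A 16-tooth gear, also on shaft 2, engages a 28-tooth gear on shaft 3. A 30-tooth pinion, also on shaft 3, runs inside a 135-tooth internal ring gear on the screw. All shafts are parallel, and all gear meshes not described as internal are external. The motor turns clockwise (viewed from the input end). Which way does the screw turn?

the motor → shaft 2: internal mesh, same direction → CW.
shaft 2 → shaft 3: external mesh, 1 reversal → CCW.
shaft 3 → the screw: internal mesh, same direction → CCW.
1 reversal in total — an odd number — so the screw turns opposite to the motor.

anticlockwise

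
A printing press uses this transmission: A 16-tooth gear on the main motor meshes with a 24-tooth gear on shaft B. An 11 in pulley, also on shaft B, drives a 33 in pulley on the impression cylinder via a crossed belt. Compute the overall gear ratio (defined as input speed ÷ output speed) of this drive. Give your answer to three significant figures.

Each stage contributes driven/driver: gear mesh 24/16 = 1.5, belt 33/11 = 3.
Overall: 1.5 × 3 = 4.5.

4.50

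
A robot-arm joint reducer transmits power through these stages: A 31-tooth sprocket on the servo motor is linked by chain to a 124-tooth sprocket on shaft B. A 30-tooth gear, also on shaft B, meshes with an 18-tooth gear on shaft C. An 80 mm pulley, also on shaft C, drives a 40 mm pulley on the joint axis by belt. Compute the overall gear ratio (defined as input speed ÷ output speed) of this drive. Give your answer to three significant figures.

1.20

Each stage contributes driven/driver: chain 124/31 = 4, gear mesh 18/30 = 0.6, belt 40/80 = 0.5.
Overall: 4 × 0.6 × 0.5 = 1.2.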